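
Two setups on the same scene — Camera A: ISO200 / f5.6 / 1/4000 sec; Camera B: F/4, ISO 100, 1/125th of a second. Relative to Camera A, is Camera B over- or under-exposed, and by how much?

5 stops brighter

Aperture: f/5.6 → f/4 — 1 stop opened up (brighter).
Shutter speed: 1/4000 → 1/2000 → 1/1000 → 1/500 → 1/250 → 1/125 — 5 stops slower (brighter).
ISO: 200 → 100 — 1 stop dropped (darker).
Net: +1 +5 −1 = +5 stops.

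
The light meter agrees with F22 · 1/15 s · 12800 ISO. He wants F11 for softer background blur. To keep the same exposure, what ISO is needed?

Aperture: f/22 → f/16 → f/11 — 2 stops wider (brighter).
Need 2 stops darker from the ISO: 12800 → 6400 → 3200.

ISO 3200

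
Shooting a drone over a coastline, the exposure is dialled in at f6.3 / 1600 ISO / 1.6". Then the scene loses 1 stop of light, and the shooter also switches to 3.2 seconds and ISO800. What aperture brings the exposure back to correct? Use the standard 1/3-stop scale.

Scene light: 1 stop darker.
Shutter speed: 1.6 → 2 → 2.5 → 3.2 — 1 stop longer (brighter).
ISO: 1600 → 1250 → 1000 → 800 — 1 stop lower (darker).
Net so far: 1 stop darker. Aperture: f/6.3 → f/5.6 → f/5 → f/4.5.

f/4.5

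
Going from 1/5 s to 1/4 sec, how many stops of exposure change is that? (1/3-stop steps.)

1/3 stop

1/5 → 1/4 — count the steps: 1 third-stops = 1/3 stop.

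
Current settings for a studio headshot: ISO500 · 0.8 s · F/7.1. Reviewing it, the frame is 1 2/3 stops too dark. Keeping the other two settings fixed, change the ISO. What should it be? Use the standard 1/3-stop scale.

ISO 1600

Underexposed by 1 2/3 stops → need 1 2/3 stops brighter.
ISO: 500 → 640 → 800 → 1000 → 1250 → 1600.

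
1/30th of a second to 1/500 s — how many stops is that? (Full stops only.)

4 stops

1/30 → 1/60 → 1/125 → 1/250 → 1/500 — count the steps: 4 stops.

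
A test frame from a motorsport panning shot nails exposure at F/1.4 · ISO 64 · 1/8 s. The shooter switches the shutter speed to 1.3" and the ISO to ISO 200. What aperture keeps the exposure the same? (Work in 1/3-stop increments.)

Shutter speed: 1/8 → 1/6 → 1/5 → 1/4 → 0.3 → 0.4 → 0.5 → 0.6 → 0.8 → 1 → 1.3 — 3 1/3 stops slower (brighter).
ISO: 64 → 80 → 100 → 125 → 160 → 200 — 1 2/3 stops raised (brighter).
Net change so far: 5 stops brighter. Offset with the aperture: f/1.4 → f/1.6 → f/1.8 → f/2 → f/2.2 → f/2.5 → f/2.8 → f/3.2 → f/3.5 → f/4 → f/4.5 → f/5 → f/5.6 → f/6.3 → f/7.1 → f/8.

f/8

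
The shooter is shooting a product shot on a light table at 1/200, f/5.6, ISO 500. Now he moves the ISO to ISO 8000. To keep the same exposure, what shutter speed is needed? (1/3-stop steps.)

1/3200s

ISO: 500 → 640 → 800 → 1000 → 1250 → 1600 → 2000 → 2500 → 3200 → 4000 → 5000 → 6400 → 8000 — 4 stops higher (brighter).
Need 4 stops darker from the shutter speed: 1/200 → 1/250 → 1/320 → 1/400 → 1/500 → 1/640 → 1/800 → 1/1000 → 1/1250 → 1/1600 → 1/2000 → 1/2500 → 1/3200.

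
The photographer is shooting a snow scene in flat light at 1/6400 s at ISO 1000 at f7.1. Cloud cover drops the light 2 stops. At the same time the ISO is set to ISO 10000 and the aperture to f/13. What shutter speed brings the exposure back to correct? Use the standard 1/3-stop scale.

Scene light: 2 stops darker.
ISO: 1000 → 1250 → 1600 → 2000 → 2500 → 3200 → 4000 → 5000 → 6400 → 8000 → 10000 — 3 1/3 stops higher (brighter).
Aperture: f/7.1 → f/8 → f/9 → f/10 → f/11 → f/13 — 1 2/3 stops narrower (darker).
Net so far: 1/3 stop darker. Shutter speed: 1/6400 → 1/5000.

1/5000s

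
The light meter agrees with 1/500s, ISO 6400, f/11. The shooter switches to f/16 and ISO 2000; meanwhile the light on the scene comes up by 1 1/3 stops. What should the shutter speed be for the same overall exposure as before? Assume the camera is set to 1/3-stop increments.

Scene light: 1 1/3 stops brighter.
Aperture: f/11 → f/13 → f/14 → f/16 — 1 stop narrower (darker).
ISO: 6400 → 5000 → 4000 → 3200 → 2500 → 2000 — 1 2/3 stops lower (darker).
Net so far: 1 1/3 stops darker. Shutter speed: 1/500 → 1/400 → 1/320 → 1/250 → 1/200.

1/200s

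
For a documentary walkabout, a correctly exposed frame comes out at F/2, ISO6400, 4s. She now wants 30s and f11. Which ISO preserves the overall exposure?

ISO 25600

Shutter speed: 4 → 8 → 15 → 30 — 3 stops slower (brighter).
Aperture: f/2 → f/2.8 → f/4 → f/5.6 → f/8 → f/11 — 5 stops smaller aperture (darker).
Net change so far: 2 stops darker. Offset with the ISO: 6400 → 12800 → 25600.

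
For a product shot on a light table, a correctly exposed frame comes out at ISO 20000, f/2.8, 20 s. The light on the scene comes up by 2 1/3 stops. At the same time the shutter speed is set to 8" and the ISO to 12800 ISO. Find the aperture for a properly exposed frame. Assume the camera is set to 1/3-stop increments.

f/3.2

Scene light: 2 1/3 stops brighter.
Shutter speed: 20 → 15 → 13 → 10 → 8 — 1 1/3 stops shorter (darker).
ISO: 20000 → 16000 → 12800 — 2/3 stop dropped (darker).
Net so far: 1/3 stop brighter. Aperture: f/2.8 → f/3.2.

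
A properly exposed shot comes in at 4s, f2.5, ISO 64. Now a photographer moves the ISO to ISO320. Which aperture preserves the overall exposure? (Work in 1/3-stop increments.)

f/5.6

ISO: 64 → 80 → 100 → 125 → 160 → 200 → 250 → 320 — 2 1/3 stops raised (brighter).
Need 2 1/3 stops darker from the aperture: f/2.5 → f/2.8 → f/3.2 → f/3.5 → f/4 → f/4.5 → f/5 → f/5.6.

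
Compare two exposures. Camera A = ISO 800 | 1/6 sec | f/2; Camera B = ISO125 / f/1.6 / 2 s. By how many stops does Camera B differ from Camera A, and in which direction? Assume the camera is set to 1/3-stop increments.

Aperture: f/2 → f/1.8 → f/1.6 — 2/3 stop larger aperture (brighter).
Shutter speed: 1/6 → 1/5 → 1/4 → 0.3 → 0.4 → 0.5 → 0.6 → 0.8 → 1 → 1.3 → 1.6 → 2 — 3 2/3 stops slower (brighter).
ISO: 800 → 640 → 500 → 400 → 320 → 250 → 200 → 160 → 125 — 2 2/3 stops lower (darker).
Net: +2/3 +3 2/3 −2 2/3 = +1 2/3 stops.

1 2/3 stops brighter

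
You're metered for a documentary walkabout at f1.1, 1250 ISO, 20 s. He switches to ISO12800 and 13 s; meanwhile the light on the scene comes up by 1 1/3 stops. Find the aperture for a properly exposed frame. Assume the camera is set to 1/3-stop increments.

Scene light: 1 1/3 stops brighter.
ISO: 1250 → 1600 → 2000 → 2500 → 3200 → 4000 → 5000 → 6400 → 8000 → 10000 → 12800 — 3 1/3 stops raised (brighter).
Shutter speed: 20 → 15 → 13 — 2/3 stop shorter (darker).
Net so far: 4 stops brighter. Aperture: f/1.1 → f/1.2 → f/1.4 → f/1.6 → f/1.8 → f/2 → f/2.2 → f/2.5 → f/2.8 → f/3.2 → f/3.5 → f/4 → f/4.5.

f/4.5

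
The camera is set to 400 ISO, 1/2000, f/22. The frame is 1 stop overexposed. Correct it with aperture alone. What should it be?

Overexposed by 1 stop → need 1 stop darker.
Aperture: f/22 → f/32.

f/32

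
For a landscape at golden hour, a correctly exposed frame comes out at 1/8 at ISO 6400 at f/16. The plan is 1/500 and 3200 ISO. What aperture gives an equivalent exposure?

Shutter speed: 1/8 → 1/15 → 1/30 → 1/60 → 1/125 → 1/250 → 1/500 — 6 stops shorter (darker).
ISO: 6400 → 3200 — 1 stop lower (darker).
Net change so far: 7 stops darker. Offset with the aperture: f/16 → f/11 → f/8 → f/5.6 → f/4 → f/2.8 → f/2 → f/1.4.

f/1.4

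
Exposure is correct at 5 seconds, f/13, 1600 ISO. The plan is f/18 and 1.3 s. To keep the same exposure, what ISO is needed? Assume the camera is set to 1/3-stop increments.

Aperture: f/13 → f/14 → f/16 → f/18 — 1 stop narrower (darker).
Shutter speed: 5 → 4 → 3.2 → 2.5 → 2 → 1.6 → 1.3 — 2 stops faster (darker).
Net change so far: 3 stops darker. Offset with the ISO: 1600 → 2000 → 2500 → 3200 → 4000 → 5000 → 6400 → 8000 → 10000 → 12800.

ISO 12800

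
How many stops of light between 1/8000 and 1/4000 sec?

1 stop

1/8000 → 1/4000 — count the steps: 1 stop.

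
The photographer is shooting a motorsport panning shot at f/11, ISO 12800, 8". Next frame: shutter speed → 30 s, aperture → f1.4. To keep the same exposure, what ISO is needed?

ISO 50

Shutter speed: 8 → 15 → 30 — 2 stops slower (brighter).
Aperture: f/11 → f/8 → f/5.6 → f/4 → f/2.8 → f/2 → f/1.4 — 6 stops larger aperture (brighter).
Net change so far: 8 stops brighter. Offset with the ISO: 12800 → 6400 → 3200 → 1600 → 800 → 400 → 200 → 100 → 50.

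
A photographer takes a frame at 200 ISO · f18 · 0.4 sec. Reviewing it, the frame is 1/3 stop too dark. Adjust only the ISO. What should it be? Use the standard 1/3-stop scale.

ISO 250

Underexposed by 1/3 stop → need 1/3 stop brighter.
ISO: 200 → 250.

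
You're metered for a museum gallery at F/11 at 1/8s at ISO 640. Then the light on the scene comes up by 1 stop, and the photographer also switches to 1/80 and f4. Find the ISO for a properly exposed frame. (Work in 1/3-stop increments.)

Scene light: 1 stop brighter.
Shutter speed: 1/8 → 1/10 → 1/13 → 1/15 → 1/20 → 1/25 → 1/30 → 1/40 → 1/50 → 1/60 → 1/80 — 3 1/3 stops faster (darker).
Aperture: f/11 → f/10 → f/9 → f/8 → f/7.1 → f/6.3 → f/5.6 → f/5 → f/4.5 → f/4 — 3 stops wider (brighter).
Net so far: 2/3 stop brighter. ISO: 640 → 500 → 400.

ISO 400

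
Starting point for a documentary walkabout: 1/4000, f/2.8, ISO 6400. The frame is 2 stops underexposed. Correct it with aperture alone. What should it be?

f/1.4

Underexposed by 2 stops → need 2 stops brighter.
Aperture: f/2.8 → f/2 → f/1.4.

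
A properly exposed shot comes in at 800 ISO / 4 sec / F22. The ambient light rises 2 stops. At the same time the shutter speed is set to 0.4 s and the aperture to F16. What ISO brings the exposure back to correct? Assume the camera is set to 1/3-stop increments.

ISO 1000

Scene light: 2 stops brighter.
Shutter speed: 4 → 3.2 → 2.5 → 2 → 1.6 → 1.3 → 1 → 0.8 → 0.6 → 0.5 → 0.4 — 3 1/3 stops faster (darker).
Aperture: f/22 → f/20 → f/18 → f/16 — 1 stop larger aperture (brighter).
Net so far: 1/3 stop darker. ISO: 800 → 1000.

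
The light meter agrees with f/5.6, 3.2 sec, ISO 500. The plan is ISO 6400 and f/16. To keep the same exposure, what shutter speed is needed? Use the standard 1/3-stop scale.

ISO: 500 → 640 → 800 → 1000 → 1250 → 1600 → 2000 → 2500 → 3200 → 4000 → 5000 → 6400 — 3 2/3 stops raised (brighter).
Aperture: f/5.6 → f/6.3 → f/7.1 → f/8 → f/9 → f/10 → f/11 → f/13 → f/14 → f/16 — 3 stops narrower (darker).
Net change so far: 2/3 stop brighter. Offset with the shutter speed: 3.2 → 2.5 → 2.

2 s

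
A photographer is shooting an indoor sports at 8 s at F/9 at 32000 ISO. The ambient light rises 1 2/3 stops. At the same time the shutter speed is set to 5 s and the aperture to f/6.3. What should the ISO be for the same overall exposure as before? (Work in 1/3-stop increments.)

Scene light: 1 2/3 stops brighter.
Shutter speed: 8 → 6 → 5 — 2/3 stop faster (darker).
Aperture: f/9 → f/8 → f/7.1 → f/6.3 — 1 stop larger aperture (brighter).
Net so far: 2 stops brighter. ISO: 32000 → 25600 → 20000 → 16000 → 12800 → 10000 → 8000.

ISO 8000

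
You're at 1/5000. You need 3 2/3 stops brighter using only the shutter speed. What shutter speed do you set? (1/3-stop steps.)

1/400s

Shutter speed: 1/5000 → 1/4000 → 1/3200 → 1/2500 → 1/2000 → 1/1600 → 1/1250 → 1/1000 → 1/800 → 1/640 → 1/500 → 1/400 — 3 2/3 stops longer (brighter).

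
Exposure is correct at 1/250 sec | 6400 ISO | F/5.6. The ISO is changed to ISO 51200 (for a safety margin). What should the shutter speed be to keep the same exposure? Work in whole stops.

ISO: 6400 → 12800 → 25600 → 51200 — 3 stops higher (brighter).
Need 3 stops darker from the shutter speed: 1/250 → 1/500 → 1/1000 → 1/2000.

1/2000s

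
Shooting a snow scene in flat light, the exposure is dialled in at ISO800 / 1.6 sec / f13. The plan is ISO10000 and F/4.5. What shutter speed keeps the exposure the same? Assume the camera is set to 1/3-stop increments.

ISO: 800 → 1000 → 1250 → 1600 → 2000 → 2500 → 3200 → 4000 → 5000 → 6400 → 8000 → 10000 — 3 2/3 stops higher (brighter).
Aperture: f/13 → f/11 → f/10 → f/9 → f/8 → f/7.1 → f/6.3 → f/5.6 → f/5 → f/4.5 — 3 stops wider (brighter).
Net change so far: 6 2/3 stops brighter. Offset with the shutter speed: 1.6 → 1.3 → 1 → 0.8 → 0.6 → 0.5 → 0.4 → 0.3 → 1/4 → 1/5 → 1/6 → 1/8 → 1/10 → 1/13 → 1/15 → 1/20 → 1/25 → 1/30 → 1/40 → 1/50 → 1/60.

1/60s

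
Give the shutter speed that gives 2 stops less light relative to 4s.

1 s

Shutter speed: 4 → 2 → 1 — 2 stops faster (darker).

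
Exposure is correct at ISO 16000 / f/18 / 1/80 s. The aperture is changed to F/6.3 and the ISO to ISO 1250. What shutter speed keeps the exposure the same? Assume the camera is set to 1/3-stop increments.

1/50s

Aperture: f/18 → f/16 → f/14 → f/13 → f/11 → f/10 → f/9 → f/8 → f/7.1 → f/6.3 — 3 stops opened up (brighter).
ISO: 16000 → 12800 → 10000 → 8000 → 6400 → 5000 → 4000 → 3200 → 2500 → 2000 → 1600 → 1250 — 3 2/3 stops dropped (darker).
Net change so far: 2/3 stop darker. Offset with the shutter speed: 1/80 → 1/60 → 1/50.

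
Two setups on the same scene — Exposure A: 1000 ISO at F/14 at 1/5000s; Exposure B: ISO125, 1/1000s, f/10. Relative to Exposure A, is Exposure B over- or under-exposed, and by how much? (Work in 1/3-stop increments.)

1/3 stop brighter

Aperture: f/14 → f/13 → f/11 → f/10 — 1 stop wider (brighter).
Shutter speed: 1/5000 → 1/4000 → 1/3200 → 1/2500 → 1/2000 → 1/1600 → 1/1250 → 1/1000 — 2 1/3 stops longer (brighter).
ISO: 1000 → 800 → 640 → 500 → 400 → 320 → 250 → 200 → 160 → 125 — 3 stops lower (darker).
Net: +1 +2 1/3 −3 = +1/3 stops.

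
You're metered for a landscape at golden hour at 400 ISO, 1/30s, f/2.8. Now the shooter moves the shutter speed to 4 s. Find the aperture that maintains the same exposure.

f/32

Shutter speed: 1/30 → 1/15 → 1/8 → 1/4 → 1/2 → 1 → 2 → 4 — 7 stops slower (brighter).
Need 7 stops darker from the aperture: f/2.8 → f/4 → f/5.6 → f/8 → f/11 → f/16 → f/22 → f/32.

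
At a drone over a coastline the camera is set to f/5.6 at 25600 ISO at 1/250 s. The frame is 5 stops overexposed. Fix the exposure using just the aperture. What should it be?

f/32

Overexposed by 5 stops → need 5 stops darker.
Aperture: f/5.6 → f/8 → f/11 → f/16 → f/22 → f/32.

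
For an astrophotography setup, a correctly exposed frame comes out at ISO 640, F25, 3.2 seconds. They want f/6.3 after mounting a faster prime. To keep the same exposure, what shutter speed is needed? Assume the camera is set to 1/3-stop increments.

1/5s

Aperture: f/25 → f/22 → f/20 → f/18 → f/16 → f/14 → f/13 → f/11 → f/10 → f/9 → f/8 → f/7.1 → f/6.3 — 4 stops opened up (brighter).
Need 4 stops darker from the shutter speed: 3.2 → 2.5 → 2 → 1.6 → 1.3 → 1 → 0.8 → 0.6 → 0.5 → 0.4 → 0.3 → 1/4 → 1/5.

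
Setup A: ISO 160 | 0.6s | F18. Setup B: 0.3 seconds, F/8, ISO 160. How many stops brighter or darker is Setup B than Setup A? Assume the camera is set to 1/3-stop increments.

1 1/3 stops brighter

Aperture: f/18 → f/16 → f/14 → f/13 → f/11 → f/10 → f/9 → f/8 — 2 1/3 stops opened up (brighter).
Shutter speed: 0.6 → 0.5 → 0.4 → 0.3 — 1 stop shorter (darker).
ISO: unchanged.
Net: +2 1/3 −1 = +1 1/3 stops.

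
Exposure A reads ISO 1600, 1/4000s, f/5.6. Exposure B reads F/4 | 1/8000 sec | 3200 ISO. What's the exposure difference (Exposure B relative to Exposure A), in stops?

Aperture: f/5.6 → f/4 — 1 stop wider (brighter).
Shutter speed: 1/4000 → 1/8000 — 1 stop faster (darker).
ISO: 1600 → 3200 — 1 stop higher (brighter).
Net: +1 −1 +1 = +1 stop.

1 stop brighter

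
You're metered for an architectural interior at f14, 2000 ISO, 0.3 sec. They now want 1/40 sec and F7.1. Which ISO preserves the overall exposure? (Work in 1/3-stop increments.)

ISO 6400

Shutter speed: 0.3 → 1/4 → 1/5 → 1/6 → 1/8 → 1/10 → 1/13 → 1/15 → 1/20 → 1/25 → 1/30 → 1/40 — 3 2/3 stops shorter (darker).
Aperture: f/14 → f/13 → f/11 → f/10 → f/9 → f/8 → f/7.1 — 2 stops wider (brighter).
Net change so far: 1 2/3 stops darker. Offset with the ISO: 2000 → 2500 → 3200 → 4000 → 5000 → 6400.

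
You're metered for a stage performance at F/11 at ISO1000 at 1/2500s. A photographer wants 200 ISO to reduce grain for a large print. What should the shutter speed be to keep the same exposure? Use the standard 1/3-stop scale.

ISO: 1000 → 800 → 640 → 500 → 400 → 320 → 250 → 200 — 2 1/3 stops lower (darker).
Need 2 1/3 stops brighter from the shutter speed: 1/2500 → 1/2000 → 1/1600 → 1/1250 → 1/1000 → 1/800 → 1/640 → 1/500.

1/500s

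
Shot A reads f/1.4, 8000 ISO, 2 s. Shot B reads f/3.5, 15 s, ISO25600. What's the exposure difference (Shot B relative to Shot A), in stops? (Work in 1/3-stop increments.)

Aperture: f/1.4 → f/1.6 → f/1.8 → f/2 → f/2.2 → f/2.5 → f/2.8 → f/3.2 → f/3.5 — 2 2/3 stops narrower (darker).
Shutter speed: 2 → 2.5 → 3.2 → 4 → 5 → 6 → 8 → 10 → 13 → 15 — 3 stops slower (brighter).
ISO: 8000 → 10000 → 12800 → 16000 → 20000 → 25600 — 1 2/3 stops raised (brighter).
Net: −2 2/3 +3 +1 2/3 = +2 stops.

2 stops brighter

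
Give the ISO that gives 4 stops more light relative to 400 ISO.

ISO 6400

ISO: 400 → 800 → 1600 → 3200 → 6400 — 4 stops higher (brighter).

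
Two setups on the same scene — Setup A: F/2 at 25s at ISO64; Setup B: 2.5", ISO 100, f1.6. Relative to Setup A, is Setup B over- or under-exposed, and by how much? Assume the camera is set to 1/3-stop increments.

2 stops darker

Aperture: f/2 → f/1.8 → f/1.6 — 2/3 stop opened up (brighter).
Shutter speed: 25 → 20 → 15 → 13 → 10 → 8 → 6 → 5 → 4 → 3.2 → 2.5 — 3 1/3 stops shorter (darker).
ISO: 64 → 80 → 100 — 2/3 stop raised (brighter).
Net: +2/3 −3 1/3 +2/3 = −2 stops.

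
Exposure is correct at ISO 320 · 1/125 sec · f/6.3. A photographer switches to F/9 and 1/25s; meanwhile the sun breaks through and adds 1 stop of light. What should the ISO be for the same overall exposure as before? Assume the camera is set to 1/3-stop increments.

ISO 64

Scene light: 1 stop brighter.
Aperture: f/6.3 → f/7.1 → f/8 → f/9 — 1 stop smaller aperture (darker).
Shutter speed: 1/125 → 1/100 → 1/80 → 1/60 → 1/50 → 1/40 → 1/30 → 1/25 — 2 1/3 stops longer (brighter).
Net so far: 2 1/3 stops brighter. ISO: 320 → 250 → 200 → 160 → 125 → 100 → 80 → 64.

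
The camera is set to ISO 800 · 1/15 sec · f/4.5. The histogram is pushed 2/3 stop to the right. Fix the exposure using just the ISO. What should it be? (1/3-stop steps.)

ISO 500

Overexposed by 2/3 stop → need 2/3 stop darker.
ISO: 800 → 640 → 500.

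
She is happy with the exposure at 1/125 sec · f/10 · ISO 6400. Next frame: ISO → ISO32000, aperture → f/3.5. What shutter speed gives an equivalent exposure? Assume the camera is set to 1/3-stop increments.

ISO: 6400 → 8000 → 10000 → 12800 → 16000 → 20000 → 25600 → 32000 — 2 1/3 stops higher (brighter).
Aperture: f/10 → f/9 → f/8 → f/7.1 → f/6.3 → f/5.6 → f/5 → f/4.5 → f/4 → f/3.5 — 3 stops larger aperture (brighter).
Net change so far: 5 1/3 stops brighter. Offset with the shutter speed: 1/125 → 1/160 → 1/200 → 1/250 → 1/320 → 1/400 → 1/500 → 1/640 → 1/800 → 1/1000 → 1/1250 → 1/1600 → 1/2000 → 1/2500 → 1/3200 → 1/4000 → 1/5000.

1/5000s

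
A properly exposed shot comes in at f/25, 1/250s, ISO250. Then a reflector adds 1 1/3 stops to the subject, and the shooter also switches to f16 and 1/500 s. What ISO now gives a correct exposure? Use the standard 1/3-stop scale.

ISO 80

Scene light: 1 1/3 stops brighter.
Aperture: f/25 → f/22 → f/20 → f/18 → f/16 — 1 1/3 stops larger aperture (brighter).
Shutter speed: 1/250 → 1/320 → 1/400 → 1/500 — 1 stop faster (darker).
Net so far: 1 2/3 stops brighter. ISO: 250 → 200 → 160 → 125 → 100 → 80.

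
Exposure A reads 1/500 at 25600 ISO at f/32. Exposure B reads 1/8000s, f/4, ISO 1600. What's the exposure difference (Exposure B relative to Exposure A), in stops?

Aperture: f/32 → f/22 → f/16 → f/11 → f/8 → f/5.6 → f/4 — 6 stops wider (brighter).
Shutter speed: 1/500 → 1/1000 → 1/2000 → 1/4000 → 1/8000 — 4 stops shorter (darker).
ISO: 25600 → 12800 → 6400 → 3200 → 1600 — 4 stops lower (darker).
Net: +6 −4 −4 = −2 stops.

2 stops darker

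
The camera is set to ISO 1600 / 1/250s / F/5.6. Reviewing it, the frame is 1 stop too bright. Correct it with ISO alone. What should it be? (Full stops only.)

ISO 800

Overexposed by 1 stop → need 1 stop darker.
ISO: 1600 → 800.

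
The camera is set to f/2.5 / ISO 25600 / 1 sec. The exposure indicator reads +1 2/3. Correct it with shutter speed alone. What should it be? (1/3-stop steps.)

0.3 s

Overexposed by 1 2/3 stops → need 1 2/3 stops darker.
Shutter speed: 1 → 0.8 → 0.6 → 0.5 → 0.4 → 0.3.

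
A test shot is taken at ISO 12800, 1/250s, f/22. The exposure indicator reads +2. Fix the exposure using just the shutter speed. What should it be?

1/1000s

Overexposed by 2 stops → need 2 stops darker.
Shutter speed: 1/250 → 1/500 → 1/1000.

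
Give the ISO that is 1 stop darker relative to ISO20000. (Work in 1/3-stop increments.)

ISO 10000

ISO: 20000 → 16000 → 12800 → 10000 — 1 stop lower (darker).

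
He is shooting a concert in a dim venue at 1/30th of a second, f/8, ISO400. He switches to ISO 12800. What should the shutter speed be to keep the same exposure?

ISO: 400 → 800 → 1600 → 3200 → 6400 → 12800 — 5 stops raised (brighter).
Need 5 stops darker from the shutter speed: 1/30 → 1/60 → 1/125 → 1/250 → 1/500 → 1/1000.

1/1000s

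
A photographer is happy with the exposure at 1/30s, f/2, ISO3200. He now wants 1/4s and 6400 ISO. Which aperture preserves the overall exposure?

Shutter speed: 1/30 → 1/15 → 1/8 → 1/4 — 3 stops slower (brighter).
ISO: 3200 → 6400 — 1 stop raised (brighter).
Net change so far: 4 stops brighter. Offset with the aperture: f/2 → f/2.8 → f/4 → f/5.6 → f/8.

f/8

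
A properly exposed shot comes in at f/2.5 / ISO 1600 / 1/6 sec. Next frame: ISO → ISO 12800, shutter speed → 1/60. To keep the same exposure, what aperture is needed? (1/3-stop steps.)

f/2.2

ISO: 1600 → 2000 → 2500 → 3200 → 4000 → 5000 → 6400 → 8000 → 10000 → 12800 — 3 stops raised (brighter).
Shutter speed: 1/6 → 1/8 → 1/10 → 1/13 → 1/15 → 1/20 → 1/25 → 1/30 → 1/40 → 1/50 → 1/60 — 3 1/3 stops faster (darker).
Net change so far: 1/3 stop darker. Offset with the aperture: f/2.5 → f/2.2.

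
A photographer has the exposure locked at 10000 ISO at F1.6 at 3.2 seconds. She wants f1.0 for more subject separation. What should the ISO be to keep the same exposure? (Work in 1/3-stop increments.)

Aperture: f/1.6 → f/1.4 → f/1.2 → f/1.1 → f/1.0 — 1 1/3 stops wider (brighter).
Need 1 1/3 stops darker from the ISO: 10000 → 8000 → 6400 → 5000 → 4000.

ISO 4000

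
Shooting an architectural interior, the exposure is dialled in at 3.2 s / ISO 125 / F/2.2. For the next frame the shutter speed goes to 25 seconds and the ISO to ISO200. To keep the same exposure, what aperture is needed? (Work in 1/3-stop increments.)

f/8

Shutter speed: 3.2 → 4 → 5 → 6 → 8 → 10 → 13 → 15 → 20 → 25 — 3 stops slower (brighter).
ISO: 125 → 160 → 200 — 2/3 stop raised (brighter).
Net change so far: 3 2/3 stops brighter. Offset with the aperture: f/2.2 → f/2.5 → f/2.8 → f/3.2 → f/3.5 → f/4 → f/4.5 → f/5 → f/5.6 → f/6.3 → f/7.1 → f/8.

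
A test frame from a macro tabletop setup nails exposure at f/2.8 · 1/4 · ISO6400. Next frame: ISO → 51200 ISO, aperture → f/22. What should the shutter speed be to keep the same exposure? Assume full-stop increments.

ISO: 6400 → 12800 → 25600 → 51200 — 3 stops raised (brighter).
Aperture: f/2.8 → f/4 → f/5.6 → f/8 → f/11 → f/16 → f/22 — 6 stops stopped down (darker).
Net change so far: 3 stops darker. Offset with the shutter speed: 1/4 → 1/2 → 1 → 2.

2 s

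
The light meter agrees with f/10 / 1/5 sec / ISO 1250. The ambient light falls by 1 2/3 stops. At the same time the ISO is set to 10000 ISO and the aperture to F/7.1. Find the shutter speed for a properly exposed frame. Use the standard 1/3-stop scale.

1/25s

Scene light: 1 2/3 stops darker.
ISO: 1250 → 1600 → 2000 → 2500 → 3200 → 4000 → 5000 → 6400 → 8000 → 10000 — 3 stops raised (brighter).
Aperture: f/10 → f/9 → f/8 → f/7.1 — 1 stop opened up (brighter).
Net so far: 2 1/3 stops brighter. Shutter speed: 1/5 → 1/6 → 1/8 → 1/10 → 1/13 → 1/15 → 1/20 → 1/25.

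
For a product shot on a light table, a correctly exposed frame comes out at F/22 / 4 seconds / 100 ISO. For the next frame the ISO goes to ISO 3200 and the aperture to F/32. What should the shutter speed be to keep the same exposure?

1/4s

ISO: 100 → 200 → 400 → 800 → 1600 → 3200 — 5 stops higher (brighter).
Aperture: f/22 → f/32 — 1 stop smaller aperture (darker).
Net change so far: 4 stops brighter. Offset with the shutter speed: 4 → 2 → 1 → 1/2 → 1/4.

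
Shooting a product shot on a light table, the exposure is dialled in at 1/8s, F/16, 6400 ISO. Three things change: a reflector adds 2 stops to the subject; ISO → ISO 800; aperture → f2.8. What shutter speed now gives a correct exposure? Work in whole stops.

Scene light: 2 stops brighter.
ISO: 6400 → 3200 → 1600 → 800 — 3 stops lower (darker).
Aperture: f/16 → f/11 → f/8 → f/5.6 → f/4 → f/2.8 — 5 stops opened up (brighter).
Net so far: 4 stops brighter. Shutter speed: 1/8 → 1/15 → 1/30 → 1/60 → 1/125.

1/125s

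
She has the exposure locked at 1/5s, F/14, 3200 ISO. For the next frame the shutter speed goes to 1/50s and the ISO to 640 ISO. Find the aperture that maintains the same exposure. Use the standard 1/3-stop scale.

Shutter speed: 1/5 → 1/6 → 1/8 → 1/10 → 1/13 → 1/15 → 1/20 → 1/25 → 1/30 → 1/40 → 1/50 — 3 1/3 stops faster (darker).
ISO: 3200 → 2500 → 2000 → 1600 → 1250 → 1000 → 800 → 640 — 2 1/3 stops dropped (darker).
Net change so far: 5 2/3 stops darker. Offset with the aperture: f/14 → f/13 → f/11 → f/10 → f/9 → f/8 → f/7.1 → f/6.3 → f/5.6 → f/5 → f/4.5 → f/4 → f/3.5 → f/3.2 → f/2.8 → f/2.5 → f/2.2 → f/2.

f/2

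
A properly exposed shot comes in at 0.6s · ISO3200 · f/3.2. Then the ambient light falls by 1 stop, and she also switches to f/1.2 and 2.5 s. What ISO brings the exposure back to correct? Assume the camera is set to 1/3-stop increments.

ISO 250

Scene light: 1 stop darker.
Aperture: f/3.2 → f/2.8 → f/2.5 → f/2.2 → f/2 → f/1.8 → f/1.6 → f/1.4 → f/1.2 — 2 2/3 stops larger aperture (brighter).
Shutter speed: 0.6 → 0.8 → 1 → 1.3 → 1.6 → 2 → 2.5 — 2 stops longer (brighter).
Net so far: 3 2/3 stops brighter. ISO: 3200 → 2500 → 2000 → 1600 → 1250 → 1000 → 800 → 640 → 500 → 400 → 320 → 250.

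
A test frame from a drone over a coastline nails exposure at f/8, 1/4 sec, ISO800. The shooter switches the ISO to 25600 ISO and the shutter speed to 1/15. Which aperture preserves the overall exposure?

f/22

ISO: 800 → 1600 → 3200 → 6400 → 12800 → 25600 — 5 stops higher (brighter).
Shutter speed: 1/4 → 1/8 → 1/15 — 2 stops faster (darker).
Net change so far: 3 stops brighter. Offset with the aperture: f/8 → f/11 → f/16 → f/22.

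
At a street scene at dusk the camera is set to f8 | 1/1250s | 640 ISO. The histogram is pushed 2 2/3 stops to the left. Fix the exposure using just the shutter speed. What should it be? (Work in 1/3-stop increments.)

Underexposed by 2 2/3 stops → need 2 2/3 stops brighter.
Shutter speed: 1/1250 → 1/1000 → 1/800 → 1/640 → 1/500 → 1/400 → 1/320 → 1/250 → 1/200.

1/200s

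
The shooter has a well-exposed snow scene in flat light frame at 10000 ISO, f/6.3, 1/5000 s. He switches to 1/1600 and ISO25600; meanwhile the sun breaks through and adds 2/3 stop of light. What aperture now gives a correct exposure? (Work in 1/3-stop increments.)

Scene light: 2/3 stop brighter.
Shutter speed: 1/5000 → 1/4000 → 1/3200 → 1/2500 → 1/2000 → 1/1600 — 1 2/3 stops slower (brighter).
ISO: 10000 → 12800 → 16000 → 20000 → 25600 — 1 1/3 stops raised (brighter).
Net so far: 3 2/3 stops brighter. Aperture: f/6.3 → f/7.1 → f/8 → f/9 → f/10 → f/11 → f/13 → f/14 → f/16 → f/18 → f/20 → f/22.

f/22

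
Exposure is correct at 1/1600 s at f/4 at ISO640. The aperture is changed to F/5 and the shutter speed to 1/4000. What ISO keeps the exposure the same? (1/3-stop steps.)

Aperture: f/4 → f/4.5 → f/5 — 2/3 stop narrower (darker).
Shutter speed: 1/1600 → 1/2000 → 1/2500 → 1/3200 → 1/4000 — 1 1/3 stops shorter (darker).
Net change so far: 2 stops darker. Offset with the ISO: 640 → 800 → 1000 → 1250 → 1600 → 2000 → 2500.

ISO 2500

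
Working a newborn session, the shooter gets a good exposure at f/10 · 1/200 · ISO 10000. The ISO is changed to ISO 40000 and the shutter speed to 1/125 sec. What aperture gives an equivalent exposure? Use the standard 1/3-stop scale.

ISO: 10000 → 12800 → 16000 → 20000 → 25600 → 32000 → 40000 — 2 stops raised (brighter).
Shutter speed: 1/200 → 1/160 → 1/125 — 2/3 stop slower (brighter).
Net change so far: 2 2/3 stops brighter. Offset with the aperture: f/10 → f/11 → f/13 → f/14 → f/16 → f/18 → f/20 → f/22 → f/25.

f/25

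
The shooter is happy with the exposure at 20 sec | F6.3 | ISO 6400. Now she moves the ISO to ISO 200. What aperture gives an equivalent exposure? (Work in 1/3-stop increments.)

ISO: 6400 → 5000 → 4000 → 3200 → 2500 → 2000 → 1600 → 1250 → 1000 → 800 → 640 → 500 → 400 → 320 → 250 → 200 — 5 stops dropped (darker).
Need 5 stops brighter from the aperture: f/6.3 → f/5.6 → f/5 → f/4.5 → f/4 → f/3.5 → f/3.2 → f/2.8 → f/2.5 → f/2.2 → f/2 → f/1.8 → f/1.6 → f/1.4 → f/1.2 → f/1.1.

f/1.1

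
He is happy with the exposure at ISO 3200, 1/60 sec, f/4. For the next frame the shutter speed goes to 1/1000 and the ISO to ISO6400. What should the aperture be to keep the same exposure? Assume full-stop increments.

Shutter speed: 1/60 → 1/125 → 1/250 → 1/500 → 1/1000 — 4 stops shorter (darker).
ISO: 3200 → 6400 — 1 stop raised (brighter).
Net change so far: 3 stops darker. Offset with the aperture: f/4 → f/2.8 → f/2 → f/1.4.

f/1.4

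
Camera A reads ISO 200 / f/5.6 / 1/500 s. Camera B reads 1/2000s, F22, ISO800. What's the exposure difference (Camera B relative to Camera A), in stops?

Aperture: f/5.6 → f/8 → f/11 → f/16 → f/22 — 4 stops smaller aperture (darker).
Shutter speed: 1/500 → 1/1000 → 1/2000 — 2 stops faster (darker).
ISO: 200 → 400 → 800 — 2 stops raised (brighter).
Net: −4 −2 +2 = −4 stops.

4 stops darker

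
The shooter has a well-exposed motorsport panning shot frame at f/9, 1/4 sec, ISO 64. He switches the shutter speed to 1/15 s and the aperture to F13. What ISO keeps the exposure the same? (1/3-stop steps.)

ISO 500

Shutter speed: 1/4 → 1/5 → 1/6 → 1/8 → 1/10 → 1/13 → 1/15 — 2 stops shorter (darker).
Aperture: f/9 → f/10 → f/11 → f/13 — 1 stop smaller aperture (darker).
Net change so far: 3 stops darker. Offset with the ISO: 64 → 80 → 100 → 125 → 160 → 200 → 250 → 320 → 400 → 500.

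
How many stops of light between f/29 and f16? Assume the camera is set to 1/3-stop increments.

1 2/3 stops

f/29 → f/25 → f/22 → f/20 → f/18 → f/16 — count the steps: 5 third-stops = 1 2/3 stops.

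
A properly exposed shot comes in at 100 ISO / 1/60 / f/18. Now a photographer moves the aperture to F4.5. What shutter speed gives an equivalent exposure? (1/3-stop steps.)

Aperture: f/18 → f/16 → f/14 → f/13 → f/11 → f/10 → f/9 → f/8 → f/7.1 → f/6.3 → f/5.6 → f/5 → f/4.5 — 4 stops wider (brighter).
Need 4 stops darker from the shutter speed: 1/60 → 1/80 → 1/100 → 1/125 → 1/160 → 1/200 → 1/250 → 1/320 → 1/400 → 1/500 → 1/640 → 1/800 → 1/1000.

1/1000s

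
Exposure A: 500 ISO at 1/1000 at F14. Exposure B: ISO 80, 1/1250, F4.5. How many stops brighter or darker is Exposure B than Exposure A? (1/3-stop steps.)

1/3 stop brighter

Aperture: f/14 → f/13 → f/11 → f/10 → f/9 → f/8 → f/7.1 → f/6.3 → f/5.6 → f/5 → f/4.5 — 3 1/3 stops opened up (brighter).
Shutter speed: 1/1000 → 1/1250 — 1/3 stop shorter (darker).
ISO: 500 → 400 → 320 → 250 → 200 → 160 → 125 → 100 → 80 — 2 2/3 stops dropped (darker).
Net: +3 1/3 −1/3 −2 2/3 = +1/3 stops.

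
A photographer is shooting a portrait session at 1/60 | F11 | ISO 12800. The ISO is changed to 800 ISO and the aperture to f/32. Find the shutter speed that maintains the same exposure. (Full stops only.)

ISO: 12800 → 6400 → 3200 → 1600 → 800 — 4 stops lower (darker).
Aperture: f/11 → f/16 → f/22 → f/32 — 3 stops narrower (darker).
Net change so far: 7 stops darker. Offset with the shutter speed: 1/60 → 1/30 → 1/15 → 1/8 → 1/4 → 1/2 → 1 → 2.

2 s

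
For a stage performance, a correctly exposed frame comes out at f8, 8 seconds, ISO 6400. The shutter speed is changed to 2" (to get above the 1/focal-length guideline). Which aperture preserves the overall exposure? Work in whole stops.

Shutter speed: 8 → 4 → 2 — 2 stops shorter (darker).
Need 2 stops brighter from the aperture: f/8 → f/5.6 → f/4.

f/4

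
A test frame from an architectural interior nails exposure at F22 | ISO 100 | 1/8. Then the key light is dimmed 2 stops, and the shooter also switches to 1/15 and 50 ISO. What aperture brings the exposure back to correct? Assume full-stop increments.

f/5.6

Scene light: 2 stops darker.
Shutter speed: 1/8 → 1/15 — 1 stop shorter (darker).
ISO: 100 → 50 — 1 stop lower (darker).
Net so far: 4 stops darker. Aperture: f/22 → f/16 → f/11 → f/8 → f/5.6.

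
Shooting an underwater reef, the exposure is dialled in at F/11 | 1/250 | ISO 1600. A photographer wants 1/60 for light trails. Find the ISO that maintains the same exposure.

Shutter speed: 1/250 → 1/125 → 1/60 — 2 stops longer (brighter).
Need 2 stops darker from the ISO: 1600 → 800 → 400.

ISO 400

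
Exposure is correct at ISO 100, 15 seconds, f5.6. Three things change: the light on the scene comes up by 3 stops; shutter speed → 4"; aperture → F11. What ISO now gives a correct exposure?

Scene light: 3 stops brighter.
Shutter speed: 15 → 8 → 4 — 2 stops shorter (darker).
Aperture: f/5.6 → f/8 → f/11 — 2 stops stopped down (darker).
Net so far: 1 stop darker. ISO: 100 → 200.

ISO 200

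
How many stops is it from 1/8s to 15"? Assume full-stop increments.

1/8 → 1/4 → 1/2 → 1 → 2 → 4 → 8 → 15 — count the steps: 7 stops.

7 stops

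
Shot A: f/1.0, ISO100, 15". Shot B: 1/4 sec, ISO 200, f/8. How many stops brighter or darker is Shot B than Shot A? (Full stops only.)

Aperture: f/1.0 → f/1.4 → f/2 → f/2.8 → f/4 → f/5.6 → f/8 — 6 stops stopped down (darker).
Shutter speed: 15 → 8 → 4 → 2 → 1 → 1/2 → 1/4 — 6 stops faster (darker).
ISO: 100 → 200 — 1 stop higher (brighter).
Net: −6 −6 +1 = −11 stops.

11 stops darker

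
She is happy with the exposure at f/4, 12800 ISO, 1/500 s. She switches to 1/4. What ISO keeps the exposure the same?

Shutter speed: 1/500 → 1/250 → 1/125 → 1/60 → 1/30 → 1/15 → 1/8 → 1/4 — 7 stops slower (brighter).
Need 7 stops darker from the ISO: 12800 → 6400 → 3200 → 1600 → 800 → 400 → 200 → 100.

ISO 100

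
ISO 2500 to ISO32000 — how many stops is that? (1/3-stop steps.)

2500 → 3200 → 4000 → 5000 → 6400 → 8000 → 10000 → 12800 → 16000 → 20000 → 25600 → 32000 — count the steps: 11 third-stops = 3 2/3 stops.

3 2/3 stops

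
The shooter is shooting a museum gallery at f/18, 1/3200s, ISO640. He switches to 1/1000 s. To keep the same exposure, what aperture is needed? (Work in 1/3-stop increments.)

Shutter speed: 1/3200 → 1/2500 → 1/2000 → 1/1600 → 1/1250 → 1/1000 — 1 2/3 stops slower (brighter).
Need 1 2/3 stops darker from the aperture: f/18 → f/20 → f/22 → f/25 → f/29 → f/32.

f/32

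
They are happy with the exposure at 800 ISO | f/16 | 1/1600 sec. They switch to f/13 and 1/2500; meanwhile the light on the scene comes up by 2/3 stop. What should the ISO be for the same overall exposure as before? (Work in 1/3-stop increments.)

ISO 500

Scene light: 2/3 stop brighter.
Aperture: f/16 → f/14 → f/13 — 2/3 stop larger aperture (brighter).
Shutter speed: 1/1600 → 1/2000 → 1/2500 — 2/3 stop faster (darker).
Net so far: 2/3 stop brighter. ISO: 800 → 640 → 500.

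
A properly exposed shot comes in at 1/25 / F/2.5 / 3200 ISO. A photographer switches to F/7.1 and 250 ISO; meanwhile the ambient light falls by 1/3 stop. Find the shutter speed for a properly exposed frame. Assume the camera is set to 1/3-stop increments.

Scene light: 1/3 stop darker.
Aperture: f/2.5 → f/2.8 → f/3.2 → f/3.5 → f/4 → f/4.5 → f/5 → f/5.6 → f/6.3 → f/7.1 — 3 stops smaller aperture (darker).
ISO: 3200 → 2500 → 2000 → 1600 → 1250 → 1000 → 800 → 640 → 500 → 400 → 320 → 250 — 3 2/3 stops lower (darker).
Net so far: 7 stops darker. Shutter speed: 1/25 → 1/20 → 1/15 → 1/13 → 1/10 → 1/8 → 1/6 → 1/5 → 1/4 → 0.3 → 0.4 → 0.5 → 0.6 → 0.8 → 1 → 1.3 → 1.6 → 2 → 2.5 → 3.2 → 4 → 5.

5 s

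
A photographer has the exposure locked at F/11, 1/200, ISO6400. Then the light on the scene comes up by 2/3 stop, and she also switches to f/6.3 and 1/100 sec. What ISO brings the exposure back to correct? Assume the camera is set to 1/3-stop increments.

Scene light: 2/3 stop brighter.
Aperture: f/11 → f/10 → f/9 → f/8 → f/7.1 → f/6.3 — 1 2/3 stops opened up (brighter).
Shutter speed: 1/200 → 1/160 → 1/125 → 1/100 — 1 stop longer (brighter).
Net so far: 3 1/3 stops brighter. ISO: 6400 → 5000 → 4000 → 3200 → 2500 → 2000 → 1600 → 1250 → 1000 → 800 → 640.

ISO 640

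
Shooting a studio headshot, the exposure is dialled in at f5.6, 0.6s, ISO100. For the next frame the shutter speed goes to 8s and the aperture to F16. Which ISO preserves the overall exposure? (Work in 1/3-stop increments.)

ISO 64

Shutter speed: 0.6 → 0.8 → 1 → 1.3 → 1.6 → 2 → 2.5 → 3.2 → 4 → 5 → 6 → 8 — 3 2/3 stops longer (brighter).
Aperture: f/5.6 → f/6.3 → f/7.1 → f/8 → f/9 → f/10 → f/11 → f/13 → f/14 → f/16 — 3 stops narrower (darker).
Net change so far: 2/3 stop brighter. Offset with the ISO: 100 → 80 → 64.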